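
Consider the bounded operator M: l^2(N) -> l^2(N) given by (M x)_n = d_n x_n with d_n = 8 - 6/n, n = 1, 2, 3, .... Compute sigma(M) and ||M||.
sigma(M) = {8 - 6/n : n ≥ 1} ∪ {8}; ||M|| = 8

A bounded diagonal operator on l^2 with diagonal entries d_n has spectrum equal to the closure of {d_n : n ≥ 1}: every d_n is an eigenvalue (with eigenvector e_n), so {d_n} ⊂ sigma(M); the spectrum is closed, so its closure is too; and for lambda not in the closure, (M - lambda I) has bounded inverse (the diagonal entries 1/(d_n - lambda) are bounded). For our sequence d_n = 8 - 6/n, n = 1, 2, 3, ...:
  - {d_n} = {8 - 6/n : n ≥ 1}; the only limit point is 8
  - closure = {8 - 6/n : n ≥ 1} ∪ {8}
For the norm: a diagonal operator has ||M|| = sup_n |d_n|. Here d_n = 8 - 6/n increases monotonically from d_1 = 2 toward 8, with all terms in [2, 8); so sup_n |d_n| = 8 (the supremum is the limit, not attained). So ||M|| = 8.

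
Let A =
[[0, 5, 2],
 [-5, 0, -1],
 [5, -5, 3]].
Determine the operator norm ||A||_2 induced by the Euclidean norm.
||A||_2 ≈ 8.9384 (= sqrt(largest eigenvalue of A^T A))

||A||_2 = sigma_max(A) = sqrt(lambda_max(A^T A)). Form the symmetric matrix M = A^T A =
[[50, -25, 20],
 [-25, 50, -5],
 [20, -5, 14]].
Its characteristic polynomial (trace, sum of principal 2x2 minors, determinant of M give the coefficients) is
  p(λ) = det(λ I - M) = λ^3 - 114λ^2 + 2850λ - 10000.
No integer candidate from the rational root theorem (±divisors of 10000) is a root, so the roots are irrational. The cubic discriminant is Δ = 9483750000 > 0, so there are three distinct real roots. p(4) = -360 and p(5) = 1525 have opposite signs, so a root lies in (4, 5); Newton's method refines it to λ ≈ 4.183. p(29) = 1165 and p(30) = -100 have opposite signs, so a root lies in (29, 30); Newton's method refines it to λ ≈ 29.9224. p(79) = -3285 and p(80) = 400 have opposite signs, so a root lies in (79, 80); Newton's method refines it to λ ≈ 79.8946. Check (Vieta): the three roots sum to 114, matching tr M = 114.
So the eigenvalues of A^T A are ≈ 4.183, 29.9224, 79.8946 (all ≥ 0, as they must be for A^T A). The largest is λ_max ≈ 79.8946, hence ||A||_2 = sqrt(λ_max) ≈ 8.9384.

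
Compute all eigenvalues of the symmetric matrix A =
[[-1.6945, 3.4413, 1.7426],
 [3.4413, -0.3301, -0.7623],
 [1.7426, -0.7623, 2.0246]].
sigma(A) ≈ {-5, 2, 3}

A is real symmetric, so its spectrum consists of real eigenvalues. Expanding the characteristic polynomial of the displayed matrix gives
  det(λ I - A) = p(λ) = λ^3 + (0)λ^2 + (-19)λ + (30).
Solving p(λ) = 0 yields eigenvalues ≈ -5, 2, 3. (A is shown rounded to 4 decimals, so these recover the underlying integer eigenvalues to within that precision.)
Verification: the trace of A = 0 equals the sum of eigenvalues 0, and det(A) ≈ -29.9996 matches the eigenvalue product -30.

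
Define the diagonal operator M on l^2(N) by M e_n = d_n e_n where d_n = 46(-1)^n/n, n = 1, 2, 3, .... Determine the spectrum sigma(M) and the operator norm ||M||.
sigma(M) = {46(-1)^n/n : n ≥ 1} ∪ {0}; ||M|| = 46

A bounded diagonal operator on l^2 with diagonal entries d_n has spectrum equal to the closure of {d_n : n ≥ 1}: every d_n is an eigenvalue (with eigenvector e_n), so {d_n} ⊂ sigma(M); the spectrum is closed, so its closure is too; and for lambda not in the closure, (M - lambda I) has bounded inverse (the diagonal entries 1/(d_n - lambda) are bounded). For our sequence d_n = 46(-1)^n/n, n = 1, 2, 3, ...:
  - {d_n} = {46(-1)^n/n : n ≥ 1}; the only limit point is 0
  - closure = {46(-1)^n/n : n ≥ 1} ∪ {0}
For the norm: a diagonal operator has ||M|| = sup_n |d_n|. Here |d_n| = 46/n is decreasing, so sup_n |d_n| = |d_1| = 46. So ||M|| = 46.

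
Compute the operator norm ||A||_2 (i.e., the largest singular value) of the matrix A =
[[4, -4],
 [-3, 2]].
||A||_2 = sqrt((45 + sqrt(1961))/2) ≈ 6.6814 (= sqrt(largest eigenvalue of A^T A))

||A||_2 = sigma_max(A) = sqrt(lambda_max(A^T A)). Form the symmetric matrix M = A^T A =
[[25, -22],
 [-22, 20]].
Its characteristic polynomial (trace, determinant of M give the coefficients) is
  p(λ) = det(λ I - M) = λ^2 - 45λ + 16.
For λ^2 - 45λ + 16 the discriminant is 1961. It is nonnegative but not a perfect square, so the roots are real and irrational: λ = (45 ± sqrt(1961))/2 ≈ 44.6416, 0.3584.
So the eigenvalues of A^T A are ≈ 0.3584, 44.6416 (all ≥ 0, as they must be for A^T A). The largest is λ_max = (45 + sqrt(1961))/2 ≈ 44.6416, hence ||A||_2 = sqrt(λ_max) = sqrt((45 + sqrt(1961))/2) ≈ 6.6814.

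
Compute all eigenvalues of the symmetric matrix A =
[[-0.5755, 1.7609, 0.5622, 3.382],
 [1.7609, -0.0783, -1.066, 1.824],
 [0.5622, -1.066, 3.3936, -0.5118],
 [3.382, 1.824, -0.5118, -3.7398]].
sigma(A) ≈ {-6, -2, 3, 4}

A is real symmetric, so its spectrum consists of real eigenvalues. Expanding the characteristic polynomial of the displayed matrix gives
  det(λ I - A) = p(λ) = λ^4 + (1)λ^3 + (-32)λ^2 + (12)λ + (144).
Solving p(λ) = 0 yields eigenvalues ≈ -6, -2, 3, 4. (A is shown rounded to 4 decimals, so these recover the underlying integer eigenvalues to within that precision.)
Verification: the trace of A = -1 equals the sum of eigenvalues -1, and det(A) ≈ 144.0002 matches the eigenvalue product 144.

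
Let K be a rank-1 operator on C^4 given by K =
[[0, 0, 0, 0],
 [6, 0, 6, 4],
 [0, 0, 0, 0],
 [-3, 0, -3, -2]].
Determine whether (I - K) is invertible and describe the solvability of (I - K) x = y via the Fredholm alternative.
(I - K) is invertible (det(I - K) = 3 ≠ 0), so for every y in C^4 the equation (I - K) x = y has a unique solution.

K has rank 1, so it is an outer product K = u v^T: every row of K is a multiple of one row vector. Reading off the entries, u = (0, 2, 0, -1) and v = (3, 0, 3, 2) (row i of K equals u_i·v^T). A rank-one matrix u v^T satisfies K u = u (v·u) and kills the (3)-dimensional subspace v^⊥, so its characteristic polynomial is lambda^3 (lambda - v·u) with v·u = tr K = -2. Hence the eigenvalues of I - K are 1 (multiplicity 3) and 1 - (-2) = 3, so det(I - K) = 3. (Direct check: I - K =
[[1, 0, 0, 0],
 [-6, 1, -6, -4],
 [0, 0, 1, 0],
 [3, 0, 3, 3]]
has determinant 3.) The finite-dimensional Fredholm alternative says: either (I - K) is invertible, or ker(I - K) ≠ {0} and then range(I - K) = ker((I - K)^*)^⊥, with dim ker(I - K) = dim ker((I - K)^*). Since det(I - K) ≠ 0, 1 is not an eigenvalue of K and ker(I - K) = {0}, so we are in the first case: for every y there is a unique x = (I - K)^(-1) y. Explicitly, by the Sherman–Morrison formula, (I - u v^T)^(-1) = I + u v^T/(1 - v·u), i.e. (I - K)^(-1) = I + K/(3).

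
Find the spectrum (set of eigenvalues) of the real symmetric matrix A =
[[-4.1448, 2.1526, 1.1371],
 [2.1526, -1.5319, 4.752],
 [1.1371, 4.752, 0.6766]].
sigma(A) ≈ {-6, -4, 5}

A is real symmetric, so its spectrum consists of real eigenvalues. Expanding the characteristic polynomial of the displayed matrix gives
  det(λ I - A) = p(λ) = λ^3 + (5)λ^2 + (-26)λ + (-120).
Solving p(λ) = 0 yields eigenvalues ≈ -6, -4, 5. (A is shown rounded to 4 decimals, so these recover the underlying integer eigenvalues to within that precision.)
Verification: the trace of A = -5 equals the sum of eigenvalues -5, and det(A) ≈ 120.0006 matches the eigenvalue product 120.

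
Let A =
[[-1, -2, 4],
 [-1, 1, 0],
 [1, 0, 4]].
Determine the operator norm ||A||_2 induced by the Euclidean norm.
||A||_2 ≈ 5.8476 (= sqrt(largest eigenvalue of A^T A))

||A||_2 = sigma_max(A) = sqrt(lambda_max(A^T A)). Form the symmetric matrix M = A^T A =
[[3, 1, 0],
 [1, 5, -8],
 [0, -8, 32]].
Its characteristic polynomial (trace, sum of principal 2x2 minors, determinant of M give the coefficients) is
  p(λ) = det(λ I - M) = λ^3 - 40λ^2 + 206λ - 256.
No integer candidate from the rational root theorem (±divisors of 256) is a root, so the roots are irrational. The cubic discriminant is Δ = 3594784 > 0, so there are three distinct real roots. p(1) = -89 and p(2) = 4 have opposite signs, so a root lies in (1, 2); Newton's method refines it to λ ≈ 1.9336. p(3) = 29 and p(4) = -8 have opposite signs, so a root lies in (3, 4); Newton's method refines it to λ ≈ 3.8718. p(34) = -188 and p(35) = 829 have opposite signs, so a root lies in (34, 35); Newton's method refines it to λ ≈ 34.1946. Check (Vieta): the three roots sum to 40, matching tr M = 40.
So the eigenvalues of A^T A are ≈ 1.9336, 3.8718, 34.1946 (all ≥ 0, as they must be for A^T A). The largest is λ_max ≈ 34.1946, hence ||A||_2 = sqrt(λ_max) ≈ 5.8476.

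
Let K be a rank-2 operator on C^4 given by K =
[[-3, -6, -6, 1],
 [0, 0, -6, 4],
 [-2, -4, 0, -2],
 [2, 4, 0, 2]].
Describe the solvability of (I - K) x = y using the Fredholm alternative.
(I - K) is invertible (det(I - K) = -58 ≠ 0), so for every y in C^4 the equation (I - K) x = y has a unique solution.

K has rank 2 and factors as K = U V^T = u1 v1^T + u2 v2^T with u1 = (2, 2, 0, 0), v1 = (0, 0, -3, 2), u2 = (3, 0, 2, -2), v2 = (-1, -2, 0, -1) (multiplying out reproduces the displayed K). The nonzero eigenvalues of U V^T coincide with those of the 2 x 2 matrix G = V^T U = [[v1·u1, v1·u2], [v2·u1, v2·u2]] = [[0, -10], [-6, -1]], and by the Sylvester determinant identity det(I_4 - U V^T) = det(I_2 - V^T U) = det([[1, 10], [6, 2]]) = (1)(2) - (10)(6) = -58. (Direct check: I - K =
[[4, 6, 6, -1],
 [0, 1, 6, -4],
 [2, 4, 1, 2],
 [-2, -4, 0, -1]]
has determinant -58.) The finite-dimensional Fredholm alternative says: either (I - K) is invertible, or ker(I - K) ≠ {0} and then range(I - K) = ker((I - K)^*)^⊥, with dim ker(I - K) = dim ker((I - K)^*). Since det(I - K) ≠ 0, 1 is not an eigenvalue of K and ker(I - K) = {0}, so we are in the first case: for every y there is a unique x = (I - K)^(-1) y. (Explicitly, by the Woodbury identity, (I - U V^T)^(-1) = I + U (I_2 - G)^(-1) V^T.)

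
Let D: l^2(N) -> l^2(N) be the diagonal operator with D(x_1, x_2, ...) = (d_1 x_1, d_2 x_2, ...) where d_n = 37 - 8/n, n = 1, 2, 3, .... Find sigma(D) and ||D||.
sigma(D) = {37 - 8/n : n ≥ 1} ∪ {37}; ||D|| = 37

A bounded diagonal operator on l^2 with diagonal entries d_n has spectrum equal to the closure of {d_n : n ≥ 1}: every d_n is an eigenvalue (with eigenvector e_n), so {d_n} ⊂ sigma(D); the spectrum is closed, so its closure is too; and for lambda not in the closure, (D - lambda I) has bounded inverse (the diagonal entries 1/(d_n - lambda) are bounded). For our sequence d_n = 37 - 8/n, n = 1, 2, 3, ...:
  - {d_n} = {37 - 8/n : n ≥ 1}; the only limit point is 37
  - closure = {37 - 8/n : n ≥ 1} ∪ {37}
For the norm: a diagonal operator has ||D|| = sup_n |d_n|. Here d_n = 37 - 8/n increases monotonically from d_1 = 29 toward 37, with all terms in [29, 37); so sup_n |d_n| = 37 (the supremum is the limit, not attained). So ||D|| = 37.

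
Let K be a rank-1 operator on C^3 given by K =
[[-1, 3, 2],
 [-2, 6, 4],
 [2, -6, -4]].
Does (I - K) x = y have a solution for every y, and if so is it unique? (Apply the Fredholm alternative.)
(I - K) is singular (det(I - K) = 0, i.e. 1 ∈ sigma(K)). (I - K) x = y is solvable iff y ⊥ ker((I - K)^*) = span{(-1, 3, 2)}, i.e. iff -y_1 + 3y_2 + 2y_3 = 0. When solvable, the solutions are x = y + c·(1, 2, -2), c arbitrary (ker(I - K) = span{(1, 2, -2)}, dimension 1).

K has rank 1, so it is an outer product K = u v^T: every row of K is a multiple of one row vector. Reading off the entries, u = (1, 2, -2) and v = (-1, 3, 2) (row i of K equals u_i·v^T). A rank-one matrix u v^T satisfies K u = u (v·u) and kills the (2)-dimensional subspace v^⊥, so its characteristic polynomial is lambda^2 (lambda - v·u) with v·u = tr K = 1. Hence the eigenvalues of I - K are 1 (multiplicity 2) and 1 - (1) = 0, so det(I - K) = 0. (Direct check: I - K =
[[2, -3, -2],
 [2, -5, -4],
 [-2, 6, 5]]
has determinant 0.) So 1 is an eigenvalue of K and (I - K) is not invertible. The finite-dimensional Fredholm alternative says: either (I - K) is invertible, or ker(I - K) ≠ {0} and then range(I - K) = ker((I - K)^*)^⊥, with dim ker(I - K) = dim ker((I - K)^*). We are in the second case, so we need both kernels. Kernel of I - K: (I - K) u = u - u (v·u) = u - u = 0, so ker(I - K) = span{u} = span{(1, 2, -2)} (it is exactly 1-dimensional because rank(I - K) = 2). Kernel of the adjoint: K is real, so (I - K)^* = I - K^T = I - v u^T, and (I - v u^T) v = v - v (u·v) = 0; hence ker((I - K)^*) = span{v} = span{(-1, 3, 2)}. Therefore (I - K) x = y is solvable iff <y, v> = 0, i.e. iff -y_1 + 3y_2 + 2y_3 = 0. When this holds, K y = u (v·y) = 0, so (I - K) y = y and x = y is a particular solution; the full solution set is the line x = y + c·u = y + c·(1, 2, -2), c ∈ C.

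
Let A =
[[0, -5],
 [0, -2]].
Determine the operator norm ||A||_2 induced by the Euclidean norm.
||A||_2 = sqrt(29) ≈ 5.3852 (= sqrt(largest eigenvalue of A^T A))

||A||_2 = sigma_max(A) = sqrt(lambda_max(A^T A)). Form the symmetric matrix M = A^T A =
[[0, 0],
 [0, 29]].
Its characteristic polynomial (trace, determinant of M give the coefficients) is
  p(λ) = det(λ I - M) = λ^2 - 29λ.
For λ^2 - 29λ the discriminant is 841. It is a perfect square (29^2), so the roots are rational: λ = (29 ± 29)/2 = 29, 0.
So the eigenvalues of A^T A are ≈ 0, 29 (all ≥ 0, as they must be for A^T A). The largest is λ_max = 29, hence ||A||_2 = sqrt(λ_max) = sqrt(29) ≈ 5.3852.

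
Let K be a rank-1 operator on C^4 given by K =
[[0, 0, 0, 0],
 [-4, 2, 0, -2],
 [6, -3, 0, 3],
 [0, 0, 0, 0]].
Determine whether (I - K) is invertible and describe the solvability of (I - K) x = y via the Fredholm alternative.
(I - K) is invertible (det(I - K) = -1 ≠ 0), so for every y in C^4 the equation (I - K) x = y has a unique solution.

K has rank 1, so it is an outer product K = u v^T: every row of K is a multiple of one row vector. Reading off the entries, u = (0, -2, 3, 0) and v = (2, -1, 0, 1) (row i of K equals u_i·v^T). A rank-one matrix u v^T satisfies K u = u (v·u) and kills the (3)-dimensional subspace v^⊥, so its characteristic polynomial is lambda^3 (lambda - v·u) with v·u = tr K = 2. Hence the eigenvalues of I - K are 1 (multiplicity 3) and 1 - (2) = -1, so det(I - K) = -1. (Direct check: I - K =
[[1, 0, 0, 0],
 [4, -1, 0, 2],
 [-6, 3, 1, -3],
 [0, 0, 0, 1]]
has determinant -1.) The finite-dimensional Fredholm alternative says: either (I - K) is invertible, or ker(I - K) ≠ {0} and then range(I - K) = ker((I - K)^*)^⊥, with dim ker(I - K) = dim ker((I - K)^*). Since det(I - K) ≠ 0, 1 is not an eigenvalue of K and ker(I - K) = {0}, so we are in the first case: for every y there is a unique x = (I - K)^(-1) y. Explicitly, by the Sherman–Morrison formula, (I - u v^T)^(-1) = I + u v^T/(1 - v·u), i.e. (I - K)^(-1) = I - K.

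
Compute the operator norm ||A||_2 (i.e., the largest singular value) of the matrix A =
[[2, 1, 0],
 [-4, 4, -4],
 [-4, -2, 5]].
||A||_2 ≈ 7.6718 (= sqrt(largest eigenvalue of A^T A))

||A||_2 = sigma_max(A) = sqrt(lambda_max(A^T A)). Form the symmetric matrix M = A^T A =
[[36, -6, -4],
 [-6, 21, -26],
 [-4, -26, 41]].
Its characteristic polynomial (trace, sum of principal 2x2 minors, determinant of M give the coefficients) is
  p(λ) = det(λ I - M) = λ^3 - 98λ^2 + 2365λ - 3600.
No integer candidate from the rational root theorem (±divisors of 3600) is a root, so the roots are irrational. The cubic discriminant is Δ = 1921035600 > 0, so there are three distinct real roots. p(1) = -1332 and p(2) = 746 have opposite signs, so a root lies in (1, 2); Newton's method refines it to λ ≈ 1.6305. p(37) = 396 and p(38) = -370 have opposite signs, so a root lies in (37, 38); Newton's method refines it to λ ≈ 37.5122. p(58) = -990 and p(59) = 176 have opposite signs, so a root lies in (58, 59); Newton's method refines it to λ ≈ 58.8572. Check (Vieta): the three roots sum to 98, matching tr M = 98.
So the eigenvalues of A^T A are ≈ 1.6305, 37.5122, 58.8572 (all ≥ 0, as they must be for A^T A). The largest is λ_max ≈ 58.8572, hence ||A||_2 = sqrt(λ_max) ≈ 7.6718.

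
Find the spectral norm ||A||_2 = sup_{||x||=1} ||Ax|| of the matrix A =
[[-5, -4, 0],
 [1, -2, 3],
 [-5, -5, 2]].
||A||_2 ≈ 9.7102 (= sqrt(largest eigenvalue of A^T A))

||A||_2 = sigma_max(A) = sqrt(lambda_max(A^T A)). Form the symmetric matrix M = A^T A =
[[51, 43, -7],
 [43, 45, -16],
 [-7, -16, 13]].
Its characteristic polynomial (trace, sum of principal 2x2 minors, determinant of M give the coefficients) is
  p(λ) = det(λ I - M) = λ^3 - 109λ^2 + 1389λ - 169.
No integer candidate from the rational root theorem (±divisors of 169) is a root, so the roots are irrational. The cubic discriminant is Δ = 11787306416 > 0, so there are three distinct real roots. p(0) = -169 and p(1) = 1112 have opposite signs, so a root lies in (0, 1); Newton's method refines it to λ ≈ 0.1229. p(14) = 657 and p(15) = -484 have opposite signs, so a root lies in (14, 15); Newton's method refines it to λ ≈ 14.5897. p(94) = -2143 and p(95) = 5436 have opposite signs, so a root lies in (94, 95); Newton's method refines it to λ ≈ 94.2875. Check (Vieta): the three roots sum to 109, matching tr M = 109.
So the eigenvalues of A^T A are ≈ 0.1229, 14.5897, 94.2875 (all ≥ 0, as they must be for A^T A). The largest is λ_max ≈ 94.2875, hence ||A||_2 = sqrt(λ_max) ≈ 9.7102.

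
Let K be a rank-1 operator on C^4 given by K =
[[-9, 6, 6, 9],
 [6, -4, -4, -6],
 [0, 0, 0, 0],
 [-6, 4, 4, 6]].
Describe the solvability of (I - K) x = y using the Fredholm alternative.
(I - K) is invertible (det(I - K) = 8 ≠ 0), so for every y in C^4 the equation (I - K) x = y has a unique solution.

K has rank 1, so it is an outer product K = u v^T: every row of K is a multiple of one row vector. Reading off the entries, u = (-3, 2, 0, -2) and v = (3, -2, -2, -3) (row i of K equals u_i·v^T). A rank-one matrix u v^T satisfies K u = u (v·u) and kills the (3)-dimensional subspace v^⊥, so its characteristic polynomial is lambda^3 (lambda - v·u) with v·u = tr K = -7. Hence the eigenvalues of I - K are 1 (multiplicity 3) and 1 - (-7) = 8, so det(I - K) = 8. (Direct check: I - K =
[[10, -6, -6, -9],
 [-6, 5, 4, 6],
 [0, 0, 1, 0],
 [6, -4, -4, -5]]
has determinant 8.) The finite-dimensional Fredholm alternative says: either (I - K) is invertible, or ker(I - K) ≠ {0} and then range(I - K) = ker((I - K)^*)^⊥, with dim ker(I - K) = dim ker((I - K)^*). Since det(I - K) ≠ 0, 1 is not an eigenvalue of K and ker(I - K) = {0}, so we are in the first case: for every y there is a unique x = (I - K)^(-1) y. Explicitly, by the Sherman–Morrison formula, (I - u v^T)^(-1) = I + u v^T/(1 - v·u), i.e. (I - K)^(-1) = I + K/(8).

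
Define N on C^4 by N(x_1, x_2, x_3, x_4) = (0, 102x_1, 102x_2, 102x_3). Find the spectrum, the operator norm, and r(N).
sigma(N) = {0}; ||N|| = 102; r(N) = 0. (N is nilpotent with N^4 = 0.)

On C^4, N is a strictly lower-triangular matrix with 102 on the subdiagonal and zeros elsewhere, so its characteristic polynomial is lambda^4 and every eigenvalue is 0: sigma(N) = {0}. For the operator norm, N e_i = 102e_{i+1} for i = 1, ..., 3 and N e_4 = 0, so the singular values of N are 102 (with multiplicity 3) and 0; hence ||N|| = 102. The spectral radius r(N) = max|lambda| = 0. Note ||N|| > r(N) — characteristic of non-normal nilpotent operators. Indeed N^4 = 0.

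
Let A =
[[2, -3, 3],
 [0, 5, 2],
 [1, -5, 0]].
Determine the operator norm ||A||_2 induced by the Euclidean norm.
||A||_2 ≈ 7.8202 (= sqrt(largest eigenvalue of A^T A))

||A||_2 = sigma_max(A) = sqrt(lambda_max(A^T A)). Form the symmetric matrix M = A^T A =
[[5, -11, 6],
 [-11, 59, 1],
 [6, 1, 13]].
Its characteristic polynomial (trace, sum of principal 2x2 minors, determinant of M give the coefficients) is
  p(λ) = det(λ I - M) = λ^3 - 77λ^2 + 969λ - 1.
No integer candidate from the rational root theorem (±divisors of 1) is a root, so the roots are irrational. The cubic discriminant is Δ = 1927203808 > 0, so there are three distinct real roots. p(0) = -1 and p(1) = 892 have opposite signs, so a root lies in (0, 1); Newton's method refines it to λ ≈ 0.001. p(15) = 584 and p(16) = -113 have opposite signs, so a root lies in (15, 16); Newton's method refines it to λ ≈ 15.8436. p(61) = -428 and p(62) = 2417 have opposite signs, so a root lies in (61, 62); Newton's method refines it to λ ≈ 61.1554. Check (Vieta): the three roots sum to 77, matching tr M = 77.
So the eigenvalues of A^T A are ≈ 0.001, 15.8436, 61.1554 (all ≥ 0, as they must be for A^T A). The largest is λ_max ≈ 61.1554, hence ||A||_2 = sqrt(λ_max) ≈ 7.8202.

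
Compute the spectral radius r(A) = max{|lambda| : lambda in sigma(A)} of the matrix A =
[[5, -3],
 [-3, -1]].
r(A) = (4 + sqrt(72))/2 ≈ 6.2426

The eigenvalues of A are the roots of its characteristic polynomial. With M = A (coefficients from the trace and determinant):
  p(λ) = det(λ I - M) = λ^2 - 4λ - 14.
For λ^2 - 4λ - 14 the discriminant is 72. It is nonnegative but not a perfect square, so the roots are real and irrational: λ = (4 ± sqrt(72))/2 ≈ 6.2426, -2.2426.
Thus the eigenvalues (to 4 decimals) are 6.2426 (modulus 6.2426); -2.2426 (modulus 2.2426). The spectral radius is the largest modulus: r(A) = (4 + sqrt(72))/2 ≈ 6.2426. (Cross-check: r(A) ≤ ||A||_2 ≈ 6.2426; equality holds whenever A is normal, though it can also hold for some non-normal A.)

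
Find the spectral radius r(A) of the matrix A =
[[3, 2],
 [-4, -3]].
r(A) = 1

The eigenvalues of A are the roots of its characteristic polynomial. With M = A (coefficients from the trace and determinant):
  p(λ) = det(λ I - M) = λ^2 - 1.
For λ^2 - 1 the discriminant is 4. It is a perfect square (2^2), so the roots are rational: λ = (0 ± 2)/2 = 1, -1.
Thus the eigenvalues (to 4 decimals) are 1 (modulus 1); -1 (modulus 1). The spectral radius is the largest modulus: r(A) = 1. (Cross-check: r(A) ≤ ||A||_2 ≈ 6.1623; equality holds whenever A is normal, though it can also hold for some non-normal A.)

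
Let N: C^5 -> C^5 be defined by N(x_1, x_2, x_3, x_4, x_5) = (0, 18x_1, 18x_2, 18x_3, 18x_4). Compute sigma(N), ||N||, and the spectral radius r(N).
sigma(N) = {0}; ||N|| = 18; r(N) = 0. (N is nilpotent with N^5 = 0.)

On C^5, N is a strictly lower-triangular matrix with 18 on the subdiagonal and zeros elsewhere, so its characteristic polynomial is lambda^5 and every eigenvalue is 0: sigma(N) = {0}. For the operator norm, N e_i = 18e_{i+1} for i = 1, ..., 4 and N e_5 = 0, so the singular values of N are 18 (with multiplicity 4) and 0; hence ||N|| = 18. The spectral radius r(N) = max|lambda| = 0. Note ||N|| > r(N) — characteristic of non-normal nilpotent operators. Indeed N^5 = 0.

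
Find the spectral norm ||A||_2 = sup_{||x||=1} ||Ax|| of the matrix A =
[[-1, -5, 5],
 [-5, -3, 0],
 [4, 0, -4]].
||A||_2 ≈ 9.1187 (= sqrt(largest eigenvalue of A^T A))

||A||_2 = sigma_max(A) = sqrt(lambda_max(A^T A)). Form the symmetric matrix M = A^T A =
[[42, 20, -21],
 [20, 34, -25],
 [-21, -25, 41]].
Its characteristic polynomial (trace, sum of principal 2x2 minors, determinant of M give the coefficients) is
  p(λ) = det(λ I - M) = λ^3 - 117λ^2 + 3078λ - 21904.
No integer candidate from the rational root theorem (±divisors of 21904) is a root, so the roots are irrational. The cubic discriminant is Δ = 1752286500 > 0, so there are three distinct real roots. p(12) = -88 and p(13) = 534 have opposite signs, so a root lies in (12, 13); Newton's method refines it to λ ≈ 12.1272. p(21) = 398 and p(22) = -168 have opposite signs, so a root lies in (21, 22); Newton's method refines it to λ ≈ 21.7217. p(83) = -656 and p(84) = 3800 have opposite signs, so a root lies in (83, 84); Newton's method refines it to λ ≈ 83.151. Check (Vieta): the three roots sum to 117, matching tr M = 117.
So the eigenvalues of A^T A are ≈ 12.1272, 21.7217, 83.151 (all ≥ 0, as they must be for A^T A). The largest is λ_max ≈ 83.151, hence ||A||_2 = sqrt(λ_max) ≈ 9.1187.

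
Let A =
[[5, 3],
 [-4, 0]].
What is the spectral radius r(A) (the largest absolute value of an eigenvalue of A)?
r(A) = sqrt(12) ≈ 3.4641

The eigenvalues of A are the roots of its characteristic polynomial. With M = A (coefficients from the trace and determinant):
  p(λ) = det(λ I - M) = λ^2 - 5λ + 12.
For λ^2 - 5λ + 12 the discriminant is -23. It is negative, so the roots are the complex-conjugate pair λ = 5/2 ± (sqrt(23)/2) i ≈ 2.5 ± 2.3979i. For a conjugate pair the product of the roots equals the constant term, so |λ|^2 = 12 and |λ| = sqrt(12) ≈ 3.4641.
Thus the eigenvalues (to 4 decimals) are 2.5 ± 2.3979i (modulus 3.4641). The spectral radius is the largest modulus: r(A) = sqrt(12) ≈ 3.4641. (Cross-check: r(A) ≤ ||A||_2 ≈ 6.8507; equality holds whenever A is normal, though it can also hold for some non-normal A.)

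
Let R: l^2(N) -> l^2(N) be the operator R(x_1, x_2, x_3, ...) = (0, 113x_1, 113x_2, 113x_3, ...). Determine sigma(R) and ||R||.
sigma(R) = closed disk {z in C : |z| ≤ 113}; ||R|| = 113

Note R = 113·U where U is the unit right shift (U x)_k = x_{k-1} (with x_0 := 0); so ||R|| = 113||U|| and sigma(R) = 113·sigma(U). ||R x||^2 = sum_{k≥1} |113x_k|^2 = 12769||x||^2, so ||R|| = 113 and sigma(R) ⊂ {|z| ≤ 113}. For any |lambda| < 113, the equation (R - lambda I) x = 0 forces x_1 = 0, then 113x_k = lambda x_{k+1} ⇒ x = 0, so R has no eigenvalues. But (R - lambda I) is not surjective for |lambda| < 113: solving (R - lambda I) x = e_1 would require x_n proportional to (lambda/113)^(-n), which is not in l^2. So every |lambda| < 113 lies in the residual spectrum. The boundary |lambda| = 113 is in the approximate point spectrum (the spectrum is closed). Hence sigma(R) is the closed disk of radius 113.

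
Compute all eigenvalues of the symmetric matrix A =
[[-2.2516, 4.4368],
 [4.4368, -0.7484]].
sigma(A) ≈ {-6, 3}

A is real symmetric, so its spectrum consists of real eigenvalues. Expanding the characteristic polynomial of the displayed matrix gives
  det(λ I - A) = p(λ) = λ^2 + (3)λ + (-18).
Solving p(λ) = 0 yields eigenvalues ≈ -6, 3. (A is shown rounded to 4 decimals, so these recover the underlying integer eigenvalues to within that precision.)
Verification: the trace of A = -3 equals the sum of eigenvalues -3, and det(A) ≈ -18.0001 matches the eigenvalue product -18.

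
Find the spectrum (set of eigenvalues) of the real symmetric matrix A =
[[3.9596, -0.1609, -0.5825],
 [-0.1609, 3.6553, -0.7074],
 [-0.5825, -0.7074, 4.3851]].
sigma(A) ≈ {3, 4, 5}

A is real symmetric, so its spectrum consists of real eigenvalues. Expanding the characteristic polynomial of the displayed matrix gives
  det(λ I - A) = p(λ) = λ^3 + (-12)λ^2 + (47)λ + (-60).
Solving p(λ) = 0 yields eigenvalues ≈ 3, 4, 5. (A is shown rounded to 4 decimals, so these recover the underlying integer eigenvalues to within that precision.)
Verification: the trace of A = 12 equals the sum of eigenvalues 12, and det(A) ≈ 60.0000 matches the eigenvalue product 60.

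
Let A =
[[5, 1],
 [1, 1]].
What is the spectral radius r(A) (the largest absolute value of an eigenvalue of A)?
r(A) = (6 + sqrt(20))/2 ≈ 5.2361

The eigenvalues of A are the roots of its characteristic polynomial. With M = A (coefficients from the trace and determinant):
  p(λ) = det(λ I - M) = λ^2 - 6λ + 4.
For λ^2 - 6λ + 4 the discriminant is 20. It is nonnegative but not a perfect square, so the roots are real and irrational: λ = (6 ± sqrt(20))/2 ≈ 5.2361, 0.7639.
Thus the eigenvalues (to 4 decimals) are 5.2361 (modulus 5.2361); 0.7639 (modulus 0.7639). The spectral radius is the largest modulus: r(A) = (6 + sqrt(20))/2 ≈ 5.2361. (Cross-check: r(A) ≤ ||A||_2 ≈ 5.2361; equality holds whenever A is normal, though it can also hold for some non-normal A.)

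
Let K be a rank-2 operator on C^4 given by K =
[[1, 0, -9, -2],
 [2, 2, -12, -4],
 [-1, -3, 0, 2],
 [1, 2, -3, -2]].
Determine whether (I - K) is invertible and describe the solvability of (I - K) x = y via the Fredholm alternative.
(I - K) is invertible (det(I - K) = -33 ≠ 0), so for every y in C^4 the equation (I - K) x = y has a unique solution.

K has rank 2 and factors as K = U V^T = u1 v1^T + u2 v2^T with u1 = (2, 2, 1, 0), v1 = (0, -1, -3, 0), u2 = (1, 2, -1, 1), v2 = (1, 2, -3, -2) (multiplying out reproduces the displayed K). The nonzero eigenvalues of U V^T coincide with those of the 2 x 2 matrix G = V^T U = [[v1·u1, v1·u2], [v2·u1, v2·u2]] = [[-5, 1], [3, 6]], and by the Sylvester determinant identity det(I_4 - U V^T) = det(I_2 - V^T U) = det([[6, -1], [-3, -5]]) = (6)(-5) - (-1)(-3) = -33. (Direct check: I - K =
[[0, 0, 9, 2],
 [-2, -1, 12, 4],
 [1, 3, 1, -2],
 [-1, -2, 3, 3]]
has determinant -33.) The finite-dimensional Fredholm alternative says: either (I - K) is invertible, or ker(I - K) ≠ {0} and then range(I - K) = ker((I - K)^*)^⊥, with dim ker(I - K) = dim ker((I - K)^*). Since det(I - K) ≠ 0, 1 is not an eigenvalue of K and ker(I - K) = {0}, so we are in the first case: for every y there is a unique x = (I - K)^(-1) y. (Explicitly, by the Woodbury identity, (I - U V^T)^(-1) = I + U (I_2 - G)^(-1) V^T.)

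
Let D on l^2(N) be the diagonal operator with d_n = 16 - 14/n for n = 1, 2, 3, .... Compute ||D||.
||D|| = 16

For a diagonal operator on l^2 with entries d_n, ||D|| = sup_n |d_n|. Here d_1 = 2, d_2 = 9, ..., and d_n = 16 - 14/n increases monotonically toward 16. All terms lie in [2, 16), so |d_n| = d_n and the supremum is the limit 16, which is not attained by any individual d_n. Hence ||D|| = 16.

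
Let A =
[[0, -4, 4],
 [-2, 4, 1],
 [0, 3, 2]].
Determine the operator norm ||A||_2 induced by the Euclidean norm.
||A||_2 ≈ 6.6311 (= sqrt(largest eigenvalue of A^T A))

||A||_2 = sigma_max(A) = sqrt(lambda_max(A^T A)). Form the symmetric matrix M = A^T A =
[[4, -8, -2],
 [-8, 41, -6],
 [-2, -6, 21]].
Its characteristic polynomial (trace, sum of principal 2x2 minors, determinant of M give the coefficients) is
  p(λ) = det(λ I - M) = λ^3 - 66λ^2 + 1005λ - 1600.
No integer candidate from the rational root theorem (±divisors of 1600) is a root, so the roots are irrational. The cubic discriminant is Δ = 340578000 > 0, so there are three distinct real roots. p(1) = -660 and p(2) = 154 have opposite signs, so a root lies in (1, 2); Newton's method refines it to λ ≈ 1.7987. p(20) = 100 and p(21) = -340 have opposite signs, so a root lies in (20, 21); Newton's method refines it to λ ≈ 20.2292. p(43) = -912 and p(44) = 28 have opposite signs, so a root lies in (43, 44); Newton's method refines it to λ ≈ 43.9721. Check (Vieta): the three roots sum to 66, matching tr M = 66.
So the eigenvalues of A^T A are ≈ 1.7987, 20.2292, 43.9721 (all ≥ 0, as they must be for A^T A). The largest is λ_max ≈ 43.9721, hence ||A||_2 = sqrt(λ_max) ≈ 6.6311.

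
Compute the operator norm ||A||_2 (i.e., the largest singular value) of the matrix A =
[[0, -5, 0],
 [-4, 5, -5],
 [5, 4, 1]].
||A||_2 ≈ 8.8528 (= sqrt(largest eigenvalue of A^T A))

||A||_2 = sigma_max(A) = sqrt(lambda_max(A^T A)). Form the symmetric matrix M = A^T A =
[[41, 0, 25],
 [0, 66, -21],
 [25, -21, 26]].
Its characteristic polynomial (trace, sum of principal 2x2 minors, determinant of M give the coefficients) is
  p(λ) = det(λ I - M) = λ^3 - 133λ^2 + 4422λ - 11025.
No integer candidate from the rational root theorem (±divisors of 11025) is a root, so the roots are irrational. The cubic discriminant is Δ = 9700000209 > 0, so there are three distinct real roots. p(2) = -2705 and p(3) = 1071 have opposite signs, so a root lies in (2, 3); Newton's method refines it to λ ≈ 2.7095. p(51) = 1215 and p(52) = -105 have opposite signs, so a root lies in (51, 52); Newton's method refines it to λ ≈ 51.9192. p(78) = -729 and p(79) = 1299 have opposite signs, so a root lies in (78, 79); Newton's method refines it to λ ≈ 78.3713. Check (Vieta): the three roots sum to 133, matching tr M = 133.
So the eigenvalues of A^T A are ≈ 2.7095, 51.9192, 78.3713 (all ≥ 0, as they must be for A^T A). The largest is λ_max ≈ 78.3713, hence ||A||_2 = sqrt(λ_max) ≈ 8.8528.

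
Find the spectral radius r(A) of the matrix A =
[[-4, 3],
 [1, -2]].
r(A) = 5

The eigenvalues of A are the roots of its characteristic polynomial. With M = A (coefficients from the trace and determinant):
  p(λ) = det(λ I - M) = λ^2 + 6λ + 5.
For λ^2 + 6λ + 5 the discriminant is 16. It is a perfect square (4^2), so the roots are rational: λ = (-6 ± 4)/2 = -1, -5.
Thus the eigenvalues (to 4 decimals) are -1 (modulus 1); -5 (modulus 5). The spectral radius is the largest modulus: r(A) = 5. (Cross-check: r(A) ≤ ||A||_2 ≈ 5.3983; equality holds whenever A is normal, though it can also hold for some non-normal A.)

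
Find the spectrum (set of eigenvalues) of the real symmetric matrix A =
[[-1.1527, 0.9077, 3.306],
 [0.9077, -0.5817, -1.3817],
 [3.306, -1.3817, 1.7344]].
sigma(A) ≈ {-4, 0, 4}

A is real symmetric, so its spectrum consists of real eigenvalues. Expanding the characteristic polynomial of the displayed matrix gives
  det(λ I - A) = p(λ) = λ^3 + (0)λ^2 + (-16)λ + (0).
Solving p(λ) = 0 yields eigenvalues ≈ -4, 0, 4. (A is shown rounded to 4 decimals, so these recover the underlying integer eigenvalues to within that precision.)
Verification: the trace of A = 0 equals the sum of eigenvalues 0, and det(A) ≈ -0.0002 matches the eigenvalue product 0.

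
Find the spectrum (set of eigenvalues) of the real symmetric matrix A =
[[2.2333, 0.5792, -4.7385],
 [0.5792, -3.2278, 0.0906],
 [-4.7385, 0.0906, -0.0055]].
sigma(A) ≈ {-4, -3, 6}

A is real symmetric, so its spectrum consists of real eigenvalues. Expanding the characteristic polynomial of the displayed matrix gives
  det(λ I - A) = p(λ) = λ^3 + (1)λ^2 + (-30)λ + (-72).
Solving p(λ) = 0 yields eigenvalues ≈ -4, -3, 6. (A is shown rounded to 4 decimals, so these recover the underlying integer eigenvalues to within that precision.)
Verification: the trace of A = -1 equals the sum of eigenvalues -1, and det(A) ≈ 72.0009 matches the eigenvalue product 72.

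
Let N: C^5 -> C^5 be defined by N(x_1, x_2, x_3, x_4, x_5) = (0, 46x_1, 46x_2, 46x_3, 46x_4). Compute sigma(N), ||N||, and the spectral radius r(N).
sigma(N) = {0}; ||N|| = 46; r(N) = 0. (N is nilpotent with N^5 = 0.)

On C^5, N is a strictly lower-triangular matrix with 46 on the subdiagonal and zeros elsewhere, so its characteristic polynomial is lambda^5 and every eigenvalue is 0: sigma(N) = {0}. For the operator norm, N e_i = 46e_{i+1} for i = 1, ..., 4 and N e_5 = 0, so the singular values of N are 46 (with multiplicity 4) and 0; hence ||N|| = 46. The spectral radius r(N) = max|lambda| = 0. Note ||N|| > r(N) — characteristic of non-normal nilpotent operators. Indeed N^5 = 0.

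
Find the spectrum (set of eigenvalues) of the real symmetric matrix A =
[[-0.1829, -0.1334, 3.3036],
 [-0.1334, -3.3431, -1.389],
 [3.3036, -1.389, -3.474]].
sigma(A) ≈ {-6, -3, 2}

A is real symmetric, so its spectrum consists of real eigenvalues. Expanding the characteristic polynomial of the displayed matrix gives
  det(λ I - A) = p(λ) = λ^3 + (7)λ^2 + (0)λ + (-36).
Solving p(λ) = 0 yields eigenvalues ≈ -6, -3, 2. (A is shown rounded to 4 decimals, so these recover the underlying integer eigenvalues to within that precision.)
Verification: the trace of A = -7 equals the sum of eigenvalues -7, and det(A) ≈ 36.0006 matches the eigenvalue product 36.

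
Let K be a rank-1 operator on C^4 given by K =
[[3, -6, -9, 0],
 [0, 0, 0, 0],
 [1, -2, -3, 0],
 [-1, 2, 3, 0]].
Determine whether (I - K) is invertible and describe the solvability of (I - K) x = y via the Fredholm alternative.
(I - K) is invertible (det(I - K) = 1 ≠ 0), so for every y in C^4 the equation (I - K) x = y has a unique solution.

K has rank 1, so it is an outer product K = u v^T: every row of K is a multiple of one row vector. Reading off the entries, u = (-3, 0, -1, 1) and v = (-1, 2, 3, 0) (row i of K equals u_i·v^T). A rank-one matrix u v^T satisfies K u = u (v·u) and kills the (3)-dimensional subspace v^⊥, so its characteristic polynomial is lambda^3 (lambda - v·u) with v·u = tr K = 0. Hence the eigenvalues of I - K are 1 (multiplicity 3) and 1 - (0) = 1, so det(I - K) = 1. (Direct check: I - K =
[[-2, 6, 9, 0],
 [0, 1, 0, 0],
 [-1, 2, 4, 0],
 [1, -2, -3, 1]]
has determinant 1.) The finite-dimensional Fredholm alternative says: either (I - K) is invertible, or ker(I - K) ≠ {0} and then range(I - K) = ker((I - K)^*)^⊥, with dim ker(I - K) = dim ker((I - K)^*). Since det(I - K) ≠ 0, 1 is not an eigenvalue of K and ker(I - K) = {0}, so we are in the first case: for every y there is a unique x = (I - K)^(-1) y. Explicitly, by the Sherman–Morrison formula, (I - u v^T)^(-1) = I + u v^T/(1 - v·u), i.e. (I - K)^(-1) = I + K.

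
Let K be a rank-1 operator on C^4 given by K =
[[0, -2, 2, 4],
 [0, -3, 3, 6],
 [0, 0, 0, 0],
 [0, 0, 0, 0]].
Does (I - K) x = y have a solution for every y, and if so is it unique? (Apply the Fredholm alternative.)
(I - K) is invertible (det(I - K) = 4 ≠ 0), so for every y in C^4 the equation (I - K) x = y has a unique solution.

K has rank 1, so it is an outer product K = u v^T: every row of K is a multiple of one row vector. Reading off the entries, u = (-2, -3, 0, 0) and v = (0, 1, -1, -2) (row i of K equals u_i·v^T). A rank-one matrix u v^T satisfies K u = u (v·u) and kills the (3)-dimensional subspace v^⊥, so its characteristic polynomial is lambda^3 (lambda - v·u) with v·u = tr K = -3. Hence the eigenvalues of I - K are 1 (multiplicity 3) and 1 - (-3) = 4, so det(I - K) = 4. (Direct check: I - K =
[[1, 2, -2, -4],
 [0, 4, -3, -6],
 [0, 0, 1, 0],
 [0, 0, 0, 1]]
has determinant 4.) The finite-dimensional Fredholm alternative says: either (I - K) is invertible, or ker(I - K) ≠ {0} and then range(I - K) = ker((I - K)^*)^⊥, with dim ker(I - K) = dim ker((I - K)^*). Since det(I - K) ≠ 0, 1 is not an eigenvalue of K and ker(I - K) = {0}, so we are in the first case: for every y there is a unique x = (I - K)^(-1) y. Explicitly, by the Sherman–Morrison formula, (I - u v^T)^(-1) = I + u v^T/(1 - v·u), i.e. (I - K)^(-1) = I + K/(4).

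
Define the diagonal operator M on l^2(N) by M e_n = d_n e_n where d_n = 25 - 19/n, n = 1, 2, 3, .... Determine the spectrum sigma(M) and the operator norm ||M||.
sigma(M) = {25 - 19/n : n ≥ 1} ∪ {25}; ||M|| = 25

A bounded diagonal operator on l^2 with diagonal entries d_n has spectrum equal to the closure of {d_n : n ≥ 1}: every d_n is an eigenvalue (with eigenvector e_n), so {d_n} ⊂ sigma(M); the spectrum is closed, so its closure is too; and for lambda not in the closure, (M - lambda I) has bounded inverse (the diagonal entries 1/(d_n - lambda) are bounded). For our sequence d_n = 25 - 19/n, n = 1, 2, 3, ...:
  - {d_n} = {25 - 19/n : n ≥ 1}; the only limit point is 25
  - closure = {25 - 19/n : n ≥ 1} ∪ {25}
For the norm: a diagonal operator has ||M|| = sup_n |d_n|. Here d_n = 25 - 19/n increases monotonically from d_1 = 6 toward 25, with all terms in [6, 25); so sup_n |d_n| = 25 (the supremum is the limit, not attained). So ||M|| = 25.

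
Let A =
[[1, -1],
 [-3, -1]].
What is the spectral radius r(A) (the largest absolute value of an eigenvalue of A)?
r(A) = 2

The eigenvalues of A are the roots of its characteristic polynomial. With M = A (coefficients from the trace and determinant):
  p(λ) = det(λ I - M) = λ^2 - 4.
For λ^2 - 4 the discriminant is 16. It is a perfect square (4^2), so the roots are rational: λ = (0 ± 4)/2 = 2, -2.
Thus the eigenvalues (to 4 decimals) are 2 (modulus 2); -2 (modulus 2). The spectral radius is the largest modulus: r(A) = 2. (Cross-check: r(A) ≤ ||A||_2 ≈ 3.2361; equality holds whenever A is normal, though it can also hold for some non-normal A.)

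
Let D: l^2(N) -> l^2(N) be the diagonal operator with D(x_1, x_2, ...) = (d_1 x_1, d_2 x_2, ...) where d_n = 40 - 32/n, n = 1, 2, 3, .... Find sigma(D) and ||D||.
sigma(D) = {40 - 32/n : n ≥ 1} ∪ {40}; ||D|| = 40

A bounded diagonal operator on l^2 with diagonal entries d_n has spectrum equal to the closure of {d_n : n ≥ 1}: every d_n is an eigenvalue (with eigenvector e_n), so {d_n} ⊂ sigma(D); the spectrum is closed, so its closure is too; and for lambda not in the closure, (D - lambda I) has bounded inverse (the diagonal entries 1/(d_n - lambda) are bounded). For our sequence d_n = 40 - 32/n, n = 1, 2, 3, ...:
  - {d_n} = {40 - 32/n : n ≥ 1}; the only limit point is 40
  - closure = {40 - 32/n : n ≥ 1} ∪ {40}
For the norm: a diagonal operator has ||D|| = sup_n |d_n|. Here d_n = 40 - 32/n increases monotonically from d_1 = 8 toward 40, with all terms in [8, 40); so sup_n |d_n| = 40 (the supremum is the limit, not attained). So ||D|| = 40.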